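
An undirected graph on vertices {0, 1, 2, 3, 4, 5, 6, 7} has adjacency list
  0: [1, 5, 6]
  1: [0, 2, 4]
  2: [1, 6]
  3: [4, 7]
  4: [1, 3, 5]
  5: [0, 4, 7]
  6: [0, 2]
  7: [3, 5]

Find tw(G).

A width-2 tree decomposition is:
Bags: B1 = {3, 4, 7}  B2 = {4, 5, 7}  B3 = {1, 4, 5}  B4 = {0, 1, 5}  B5 = {0, 1, 2}  B6 = {0, 2, 6}
Tree: B1–B2, B2–B3, B3–B4, B4–B5, B5–B6
The largest bag has 3 vertices, giving width 2; this decomposition certifies tw(G) ≤ 2. Since 3–7–5–4–3 is a cycle in G, G is not acyclic. Forests are exactly the graphs of treewidth ≤ 1, so tw(G) ≥ 2. The upper and lower bounds meet at 2, so that is the treewidth.

2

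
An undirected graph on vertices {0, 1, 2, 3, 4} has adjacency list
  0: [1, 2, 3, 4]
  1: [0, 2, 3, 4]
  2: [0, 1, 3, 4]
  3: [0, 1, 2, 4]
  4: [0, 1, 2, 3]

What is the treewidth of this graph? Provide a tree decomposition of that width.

Treewidth 4.
Bags: B1 = {0, 1, 2, 3, 4}
Tree: (single bag)

With just one bag of size 5, the width is 5 − 1 = 4, so tw(G) ≤ 4. For the lower bound, the 5 vertices {0, 1, 2, 3, 4} are pairwise adjacent, and any tree decomposition puts a clique entirely inside one bag — forcing width ≥ 4. Combining the bounds, tw(G) = 4.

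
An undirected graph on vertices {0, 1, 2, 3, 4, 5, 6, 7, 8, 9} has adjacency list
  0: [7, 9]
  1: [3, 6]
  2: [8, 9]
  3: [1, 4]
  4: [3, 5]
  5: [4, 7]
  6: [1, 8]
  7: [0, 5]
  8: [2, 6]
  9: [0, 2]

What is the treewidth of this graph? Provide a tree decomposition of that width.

Treewidth 2.
One such decomposition:
Bags: B1 = {0, 5, 7}  B2 = {0, 4, 5}  B3 = {0, 3, 4}  B4 = {0, 1, 3}  B5 = {0, 1, 6}  B6 = {0, 6, 8}  B7 = {0, 2, 8}  B8 = {0, 2, 9}
Tree: B1–B2, B2–B3, B3–B4, B4–B5, B5–B6, B6–B7, B7–B8

Every bag has size at most 3, so the width is 3 − 1 = 2 and tw(G) ≤ 2. The edges 0–7–5–4–3–1–6–8–2–9–0 form a cycle, so G is not a tree and its treewidth is at least 2. Therefore the treewidth is 2.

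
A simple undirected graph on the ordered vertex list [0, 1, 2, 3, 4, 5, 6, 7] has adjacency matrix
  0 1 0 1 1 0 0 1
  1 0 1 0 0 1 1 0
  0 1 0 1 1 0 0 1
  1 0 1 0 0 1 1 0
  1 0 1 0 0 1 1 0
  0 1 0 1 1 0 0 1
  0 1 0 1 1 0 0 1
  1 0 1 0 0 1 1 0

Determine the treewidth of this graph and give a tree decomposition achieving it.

The largest bag has 5 vertices, giving width 4; this decomposition certifies tw(G) ≤ 4. For the lower bound: the 5 vertex sets {0,1}, {2,7}, {3,5}, {6}, {4} are disjoint, each induces a connected subgraph, and every pair is joined by at least one edge of G. Contracting each set to a single vertex therefore yields K_{5} as a minor, and since treewidth is minor-monotone, tw(G) ≥ tw(K_{5}) = 4. Therefore the treewidth is 4.

Treewidth 4.
Bags: B1 = {0, 1, 2, 5, 6}  B2 = {0, 2, 5, 6, 7}  B3 = {0, 2, 3, 5, 6}  B4 = {0, 2, 4, 5, 6}
Tree: B1–B2, B2–B3, B3–B4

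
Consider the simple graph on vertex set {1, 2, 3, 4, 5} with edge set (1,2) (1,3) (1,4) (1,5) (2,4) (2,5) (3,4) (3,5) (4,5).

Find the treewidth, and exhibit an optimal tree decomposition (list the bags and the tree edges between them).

Treewidth 3.
One optimal decomposition is:
Bags: B1 = {1, 2, 4, 5}  B2 = {1, 3, 4, 5}
Tree: B1–B2

Every bag has size at most 4, so the width is 4 − 1 = 3 and tw(G) ≤ 3. On the other hand G contains the 4-clique {1, 2, 4, 5}. A clique must lie in a single bag of any decomposition, so no decomposition can have width below 3. Hence tw(G) = 3 exactly.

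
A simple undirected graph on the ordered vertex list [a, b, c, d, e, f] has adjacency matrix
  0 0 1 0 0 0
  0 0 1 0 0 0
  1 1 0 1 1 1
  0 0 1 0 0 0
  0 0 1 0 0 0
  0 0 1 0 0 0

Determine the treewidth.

A width-1 tree decomposition is:
Bags: B1 = {c, f}  B2 = {c, e}  B3 = {a, c}  B4 = {b, c}  B5 = {c, d}
Tree: B1–B2, B2–B3, B3–B4, B4–B5
The largest bag has 2 vertices, giving width 1; this decomposition certifies tw(G) ≤ 1. Any graph with an edge has treewidth ≥ 1, and G has the edge f–c. Therefore the treewidth is 1.

1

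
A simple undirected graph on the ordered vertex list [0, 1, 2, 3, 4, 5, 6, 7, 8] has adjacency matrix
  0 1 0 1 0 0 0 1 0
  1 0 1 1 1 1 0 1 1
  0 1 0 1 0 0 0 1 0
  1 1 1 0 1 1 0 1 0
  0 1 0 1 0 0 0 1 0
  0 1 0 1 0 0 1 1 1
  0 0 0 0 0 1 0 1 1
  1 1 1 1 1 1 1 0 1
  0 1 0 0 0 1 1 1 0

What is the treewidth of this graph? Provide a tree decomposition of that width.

Every bag has size at most 4, so the width is 4 − 1 = 3 and tw(G) ≤ 3. For the lower bound, the 4 vertices {1, 5, 7, 8} are pairwise adjacent, and any tree decomposition puts a clique entirely inside one bag — forcing width ≥ 3. Hence tw(G) = 3 exactly.

Treewidth 3.
One such decomposition:
Bags: B1 = {1, 3, 5, 7}  B2 = {1, 3, 4, 7}  B3 = {1, 5, 7, 8}  B4 = {0, 1, 3, 7}  B5 = {5, 6, 7, 8}  B6 = {1, 2, 3, 7}
Tree: B1–B2, B1–B3, B2–B4, B3–B5, B4–B6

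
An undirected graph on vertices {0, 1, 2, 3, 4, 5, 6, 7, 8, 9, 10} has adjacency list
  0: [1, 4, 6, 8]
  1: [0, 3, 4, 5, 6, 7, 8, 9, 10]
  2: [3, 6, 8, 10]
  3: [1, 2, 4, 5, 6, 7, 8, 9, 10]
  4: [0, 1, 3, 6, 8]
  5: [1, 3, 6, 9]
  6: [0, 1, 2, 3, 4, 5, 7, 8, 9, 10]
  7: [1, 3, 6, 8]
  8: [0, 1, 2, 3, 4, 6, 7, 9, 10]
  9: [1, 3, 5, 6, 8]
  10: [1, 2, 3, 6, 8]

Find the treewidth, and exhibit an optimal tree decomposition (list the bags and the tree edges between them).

Each bag holds 5 vertices, so the decomposition has width 4, which upper-bounds the treewidth. Conversely, {0, 1, 4, 6, 8} is a clique of size 5, and the vertices of any clique must share a bag in every tree decomposition; so some bag has ≥ 5 vertices and tw(G) ≥ 4. Therefore the treewidth is 4.

Treewidth 4.
One such decomposition:
Bags: B1 = {1, 3, 6, 7, 8}  B2 = {1, 3, 4, 6, 8}  B3 = {1, 3, 6, 8, 10}  B4 = {0, 1, 4, 6, 8}  B5 = {2, 3, 6, 8, 10}  B6 = {1, 3, 6, 8, 9}  B7 = {1, 3, 5, 6, 9}
Tree: B1–B2, B2–B3, B2–B4, B3–B5, B3–B6, B6–B7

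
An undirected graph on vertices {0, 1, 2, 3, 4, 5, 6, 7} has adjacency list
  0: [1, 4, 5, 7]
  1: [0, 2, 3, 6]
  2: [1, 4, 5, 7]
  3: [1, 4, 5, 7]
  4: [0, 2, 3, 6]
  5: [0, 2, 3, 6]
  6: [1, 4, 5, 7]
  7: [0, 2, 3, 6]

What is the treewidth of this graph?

4

A width-4 tree decomposition is:
Bags: B1 = {1, 2, 4, 5, 7}  B2 = {1, 4, 5, 6, 7}  B3 = {1, 3, 4, 5, 7}  B4 = {0, 1, 4, 5, 7}
Tree: B1–B2, B2–B3, B3–B4
Each bag holds 5 vertices, so the decomposition has width 4, which upper-bounds the treewidth. For the lower bound: the 5 vertex sets {1,2}, {6,7}, {3,5}, {4}, {0} are disjoint, each induces a connected subgraph, and every pair is joined by at least one edge of G. Contracting each set to a single vertex therefore yields K_{5} as a minor, and since treewidth is minor-monotone, tw(G) ≥ tw(K_{5}) = 4. Hence tw(G) = 4 exactly.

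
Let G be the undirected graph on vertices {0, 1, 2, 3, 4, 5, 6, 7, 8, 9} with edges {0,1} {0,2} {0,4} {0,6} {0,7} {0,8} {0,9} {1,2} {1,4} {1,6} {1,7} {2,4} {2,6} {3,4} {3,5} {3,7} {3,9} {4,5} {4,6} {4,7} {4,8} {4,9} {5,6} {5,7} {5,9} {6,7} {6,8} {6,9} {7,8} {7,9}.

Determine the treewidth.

4

A width-4 tree decomposition is:
Bags: B1 = {0, 4, 6, 7, 9}  B2 = {0, 1, 4, 6, 7}  B3 = {4, 5, 6, 7, 9}  B4 = {0, 1, 2, 4, 6}  B5 = {0, 4, 6, 7, 8}  B6 = {3, 4, 5, 7, 9}
Tree: B1–B2, B1–B3, B2–B4, B1–B5, B3–B6
Every bag has size at most 5, so the width is 5 − 1 = 4 and tw(G) ≤ 4. Conversely, {3, 4, 5, 7, 9} is a clique of size 5, and the vertices of any clique must share a bag in every tree decomposition; so some bag has ≥ 5 vertices and tw(G) ≥ 4. Combining the bounds, tw(G) = 4.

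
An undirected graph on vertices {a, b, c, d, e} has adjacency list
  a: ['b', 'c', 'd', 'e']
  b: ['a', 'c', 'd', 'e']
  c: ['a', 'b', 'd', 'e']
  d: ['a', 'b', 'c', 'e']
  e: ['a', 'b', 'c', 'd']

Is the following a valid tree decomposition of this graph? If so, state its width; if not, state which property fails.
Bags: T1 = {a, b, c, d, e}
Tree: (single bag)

Checking the three conditions: (i) the bags cover all of {a, b, c, d, e}; (ii) for each edge, some bag contains both endpoints; (iii) the bags containing any fixed vertex form a subtree. All hold, so the decomposition is valid with width 5 − 1 = 4.

Yes; width 4.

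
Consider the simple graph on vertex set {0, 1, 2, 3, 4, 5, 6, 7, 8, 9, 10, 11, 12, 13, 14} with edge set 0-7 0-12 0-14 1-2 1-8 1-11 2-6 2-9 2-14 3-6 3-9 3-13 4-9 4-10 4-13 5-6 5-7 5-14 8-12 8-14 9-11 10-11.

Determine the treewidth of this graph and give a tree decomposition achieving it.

Treewidth 3.
Bags: B1 = {0, 7, 8, 12}  B2 = {0, 7, 8, 14}  B3 = {5, 7, 8, 14}  B4 = {1, 5, 8, 14}  B5 = {1, 2, 5, 14}  B6 = {1, 2, 5, 6}  B7 = {1, 2, 6, 11}  B8 = {2, 6, 9, 11}  B9 = {3, 6, 9, 11}  B10 = {3, 9, 10, 11}  B11 = {3, 4, 9, 10}  B12 = {3, 4, 10, 13}
Tree: B1–B2, B2–B3, B3–B4, B4–B5, B5–B6, B6–B7, B7–B8, B8–B9, B9–B10, B10–B11, B11–B12

Each bag holds 4 vertices, so the decomposition has width 3, which upper-bounds the treewidth. For the lower bound: the 4 vertex sets {0,7,12}, {8}, {14}, {1,2,5,6} are disjoint, each induces a connected subgraph, and every pair is joined by at least one edge of G. Contracting each set to a single vertex therefore yields K_{4} as a minor, and since treewidth is minor-monotone, tw(G) ≥ tw(K_{4}) = 3. The upper and lower bounds meet at 3, so that is the treewidth.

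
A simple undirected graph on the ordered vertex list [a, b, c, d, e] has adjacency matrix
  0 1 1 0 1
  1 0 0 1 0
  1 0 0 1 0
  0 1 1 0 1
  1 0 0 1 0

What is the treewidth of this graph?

A width-2 tree decomposition is:
Bags: B1 = {a, b, d}  B2 = {a, c, d}  B3 = {a, d, e}
Tree: B1–B2, B2–B3
The largest bag has 3 vertices, giving width 2; this decomposition certifies tw(G) ≤ 2. Since b–a–c–d–b is a cycle in G, G is not acyclic. Forests are exactly the graphs of treewidth ≤ 1, so tw(G) ≥ 2. The upper and lower bounds meet at 2, so that is the treewidth.

2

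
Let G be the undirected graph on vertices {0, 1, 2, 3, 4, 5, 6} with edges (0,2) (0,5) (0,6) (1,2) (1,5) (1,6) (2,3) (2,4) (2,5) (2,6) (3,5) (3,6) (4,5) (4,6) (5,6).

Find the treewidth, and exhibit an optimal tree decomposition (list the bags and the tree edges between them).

Treewidth 3.
Bags: B1 = {2, 3, 5, 6}  B2 = {2, 4, 5, 6}  B3 = {0, 2, 5, 6}  B4 = {1, 2, 5, 6}
Tree: B1–B2, B1–B3, B1–B4

Each bag holds 4 vertices, so the decomposition has width 3, which upper-bounds the treewidth. Conversely, {0, 2, 5, 6} is a clique of size 4, and the vertices of any clique must share a bag in every tree decomposition; so some bag has ≥ 4 vertices and tw(G) ≥ 3. The upper and lower bounds meet at 3, so that is the treewidth.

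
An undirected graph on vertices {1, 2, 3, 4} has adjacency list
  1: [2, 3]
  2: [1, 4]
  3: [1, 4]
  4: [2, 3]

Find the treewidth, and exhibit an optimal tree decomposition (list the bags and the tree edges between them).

Every bag has size at most 3, so the width is 3 − 1 = 2 and tw(G) ≤ 2. Since 1–2–4–3–1 is a cycle in G, G is not acyclic. Forests are exactly the graphs of treewidth ≤ 1, so tw(G) ≥ 2. Therefore the treewidth is 2.

Treewidth 2.
One such decomposition:
Bags: B1 = {1, 2, 4}  B2 = {1, 3, 4}
Tree: B1–B2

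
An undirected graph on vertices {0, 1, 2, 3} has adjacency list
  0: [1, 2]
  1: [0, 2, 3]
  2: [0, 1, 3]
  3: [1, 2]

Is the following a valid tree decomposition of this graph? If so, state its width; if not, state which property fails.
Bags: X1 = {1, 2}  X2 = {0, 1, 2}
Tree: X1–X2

A tree decomposition must satisfy three properties: every vertex lies in some bag; for every edge, both endpoints lie together in some bag; and for every vertex, the bags containing it form a connected subtree. Here vertex 3 appears in no bag, so the decomposition is invalid.

No — vertex 3 appears in no bag.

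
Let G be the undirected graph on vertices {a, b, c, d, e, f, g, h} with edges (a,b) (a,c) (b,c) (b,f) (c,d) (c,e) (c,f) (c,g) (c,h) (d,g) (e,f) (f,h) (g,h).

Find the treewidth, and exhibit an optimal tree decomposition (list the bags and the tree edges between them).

Each bag holds 3 vertices, so the decomposition has width 2, which upper-bounds the treewidth. For the lower bound, the 3 vertices {c, d, g} are pairwise adjacent, and any tree decomposition puts a clique entirely inside one bag — forcing width ≥ 2. Hence tw(G) = 2 exactly.

Treewidth 2.
One such decomposition:
Bags: B1 = {b, c, f}  B2 = {c, f, h}  B3 = {c, g, h}  B4 = {c, d, g}  B5 = {a, b, c}  B6 = {c, e, f}
Tree: B1–B2, B2–B3, B3–B4, B1–B5, B1–B6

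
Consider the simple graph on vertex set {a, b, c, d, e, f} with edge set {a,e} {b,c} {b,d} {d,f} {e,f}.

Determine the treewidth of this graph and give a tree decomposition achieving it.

Each bag holds 2 vertices, so the decomposition has width 1, which upper-bounds the treewidth. G has an edge, so its treewidth is at least 1. The upper and lower bounds meet at 1, so that is the treewidth.

Treewidth 1.
Bags: B1 = {a, e}  B2 = {e, f}  B3 = {d, f}  B4 = {b, d}  B5 = {b, c}
Tree: B1–B2, B2–B3, B3–B4, B4–B5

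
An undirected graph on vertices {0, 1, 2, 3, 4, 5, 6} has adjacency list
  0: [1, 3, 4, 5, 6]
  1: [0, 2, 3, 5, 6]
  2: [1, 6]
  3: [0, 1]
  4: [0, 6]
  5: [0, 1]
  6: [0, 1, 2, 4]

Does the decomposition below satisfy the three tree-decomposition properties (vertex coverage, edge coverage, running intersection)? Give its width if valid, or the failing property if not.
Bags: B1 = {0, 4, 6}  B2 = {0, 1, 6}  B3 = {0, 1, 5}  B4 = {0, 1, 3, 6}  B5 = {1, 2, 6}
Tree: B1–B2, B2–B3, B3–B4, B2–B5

A tree decomposition must satisfy three properties: every vertex lies in some bag; for every edge, both endpoints lie together in some bag; and for every vertex, the bags containing it form a connected subtree. Here bags containing vertex 6 are not connected in the tree, so the decomposition is invalid.

No — bags containing vertex 6 are not connected in the tree.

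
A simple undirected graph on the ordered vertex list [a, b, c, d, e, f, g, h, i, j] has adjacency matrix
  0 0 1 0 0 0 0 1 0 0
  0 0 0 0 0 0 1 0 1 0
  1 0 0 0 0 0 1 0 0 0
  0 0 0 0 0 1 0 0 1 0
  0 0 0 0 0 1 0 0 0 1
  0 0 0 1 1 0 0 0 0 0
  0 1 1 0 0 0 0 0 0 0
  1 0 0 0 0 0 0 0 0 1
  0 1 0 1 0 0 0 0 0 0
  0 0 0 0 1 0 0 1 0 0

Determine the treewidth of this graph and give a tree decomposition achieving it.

Treewidth 2.
One optimal decomposition is:
Bags: B1 = {e, f, j}  B2 = {d, f, j}  B3 = {d, i, j}  B4 = {b, i, j}  B5 = {b, g, j}  B6 = {c, g, j}  B7 = {a, c, j}  B8 = {a, h, j}
Tree: B1–B2, B2–B3, B3–B4, B4–B5, B5–B6, B6–B7, B7–B8

The largest bag has 3 vertices, giving width 2; this decomposition certifies tw(G) ≤ 2. For the lower bound, G contains the cycle j–e–f–d–i–b–g–c–a–h–j, so G is not a forest; only forests have treewidth ≤ 1, hence tw(G) ≥ 2. Therefore the treewidth is 2.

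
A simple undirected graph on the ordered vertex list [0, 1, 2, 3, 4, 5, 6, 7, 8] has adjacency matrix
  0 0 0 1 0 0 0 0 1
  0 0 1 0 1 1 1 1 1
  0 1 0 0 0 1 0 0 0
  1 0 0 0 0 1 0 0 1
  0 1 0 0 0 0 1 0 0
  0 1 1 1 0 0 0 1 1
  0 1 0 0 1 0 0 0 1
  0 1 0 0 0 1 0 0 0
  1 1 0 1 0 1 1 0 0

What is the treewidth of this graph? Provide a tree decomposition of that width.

Treewidth 2.
Bags: B1 = {1, 5, 8}  B2 = {3, 5, 8}  B3 = {1, 2, 5}  B4 = {0, 3, 8}  B5 = {1, 5, 7}  B6 = {1, 6, 8}  B7 = {1, 4, 6}
Tree: B1–B2, B1–B3, B2–B4, B1–B5, B1–B6, B6–B7

The largest bag has 3 vertices, giving width 2; this decomposition certifies tw(G) ≤ 2. On the other hand G contains the 3-clique {0, 3, 8}. A clique must lie in a single bag of any decomposition, so no decomposition can have width below 2. Combining the bounds, tw(G) = 2.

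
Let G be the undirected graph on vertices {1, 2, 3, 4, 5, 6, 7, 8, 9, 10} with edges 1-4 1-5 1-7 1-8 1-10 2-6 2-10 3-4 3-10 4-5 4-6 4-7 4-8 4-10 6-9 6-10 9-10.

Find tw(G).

A width-2 tree decomposition is:
Bags: B1 = {4, 6, 10}  B2 = {6, 9, 10}  B3 = {2, 6, 10}  B4 = {3, 4, 10}  B5 = {1, 4, 10}  B6 = {1, 4, 8}  B7 = {1, 4, 5}  B8 = {1, 4, 7}
Tree: B1–B2, B2–B3, B1–B4, B4–B5, B5–B6, B5–B7, B6–B8
The largest bag has 3 vertices, giving width 2; this decomposition certifies tw(G) ≤ 2. For the lower bound, the 3 vertices {6, 9, 10} are pairwise adjacent, and any tree decomposition puts a clique entirely inside one bag — forcing width ≥ 2. Therefore the treewidth is 2.

2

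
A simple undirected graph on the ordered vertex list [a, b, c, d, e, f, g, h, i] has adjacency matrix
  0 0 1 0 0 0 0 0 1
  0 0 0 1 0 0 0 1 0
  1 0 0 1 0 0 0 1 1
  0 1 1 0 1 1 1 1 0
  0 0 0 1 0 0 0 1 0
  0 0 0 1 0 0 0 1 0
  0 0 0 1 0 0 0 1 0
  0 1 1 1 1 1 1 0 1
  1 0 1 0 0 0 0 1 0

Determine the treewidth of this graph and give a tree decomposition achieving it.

Treewidth 2.
One such decomposition:
Bags: B1 = {d, f, h}  B2 = {c, d, h}  B3 = {c, h, i}  B4 = {d, e, h}  B5 = {a, c, i}  B6 = {b, d, h}  B7 = {d, g, h}
Tree: B1–B2, B2–B3, B1–B4, B3–B5, B4–B6, B4–B7

Each bag holds 3 vertices, so the decomposition has width 2, which upper-bounds the treewidth. Conversely, {d, f, h} is a clique of size 3, and the vertices of any clique must share a bag in every tree decomposition; so some bag has ≥ 3 vertices and tw(G) ≥ 2. The upper and lower bounds meet at 2, so that is the treewidth.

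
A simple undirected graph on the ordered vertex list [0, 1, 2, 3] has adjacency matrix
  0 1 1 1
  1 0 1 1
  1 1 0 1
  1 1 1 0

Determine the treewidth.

A width-3 tree decomposition is:
Bags: B1 = {0, 1, 2, 3}
Tree: (single bag)
A single bag containing all 4 vertices is trivially a valid decomposition of width 3. Conversely, {0, 1, 2, 3} is a clique of size 4, and the vertices of any clique must share a bag in every tree decomposition; so some bag has ≥ 4 vertices and tw(G) ≥ 3. Combining the bounds, tw(G) = 3.

3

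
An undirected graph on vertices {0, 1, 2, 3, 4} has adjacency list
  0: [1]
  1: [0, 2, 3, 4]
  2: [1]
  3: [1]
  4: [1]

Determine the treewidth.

A width-1 tree decomposition is:
Bags: B1 = {0, 1}  B2 = {1, 4}  B3 = {1, 2}  B4 = {1, 3}
Tree: B1–B2, B2–B3, B1–B4
Each bag holds 2 vertices, so the decomposition has width 1, which upper-bounds the treewidth. Any graph with an edge has treewidth ≥ 1, and G has the edge 1–0. The upper and lower bounds meet at 1, so that is the treewidth.

1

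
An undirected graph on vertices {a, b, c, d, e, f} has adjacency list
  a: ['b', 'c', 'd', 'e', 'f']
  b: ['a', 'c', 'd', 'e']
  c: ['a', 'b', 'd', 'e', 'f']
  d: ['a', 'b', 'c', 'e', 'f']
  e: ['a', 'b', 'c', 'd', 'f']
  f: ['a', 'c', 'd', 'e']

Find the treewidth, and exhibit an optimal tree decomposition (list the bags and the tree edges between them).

Every bag has size at most 5, so the width is 5 − 1 = 4 and tw(G) ≤ 4. On the other hand G contains the 5-clique {a, c, d, e, f}. A clique must lie in a single bag of any decomposition, so no decomposition can have width below 4. The upper and lower bounds meet at 4, so that is the treewidth.

Treewidth 4.
One such decomposition:
Bags: B1 = {a, c, d, e, f}  B2 = {a, b, c, d, e}
Tree: B1–B2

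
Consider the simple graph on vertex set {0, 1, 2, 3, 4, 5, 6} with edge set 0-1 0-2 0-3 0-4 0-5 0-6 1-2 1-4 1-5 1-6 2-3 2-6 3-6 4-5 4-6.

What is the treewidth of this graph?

A width-3 tree decomposition is:
Bags: B1 = {0, 2, 3, 6}  B2 = {0, 1, 2, 6}  B3 = {0, 1, 4, 6}  B4 = {0, 1, 4, 5}
Tree: B1–B2, B2–B3, B3–B4
Every bag has size at most 4, so the width is 4 − 1 = 3 and tw(G) ≤ 3. Conversely, {0, 1, 2, 6} is a clique of size 4, and the vertices of any clique must share a bag in every tree decomposition; so some bag has ≥ 4 vertices and tw(G) ≥ 3. Combining the bounds, tw(G) = 3.

3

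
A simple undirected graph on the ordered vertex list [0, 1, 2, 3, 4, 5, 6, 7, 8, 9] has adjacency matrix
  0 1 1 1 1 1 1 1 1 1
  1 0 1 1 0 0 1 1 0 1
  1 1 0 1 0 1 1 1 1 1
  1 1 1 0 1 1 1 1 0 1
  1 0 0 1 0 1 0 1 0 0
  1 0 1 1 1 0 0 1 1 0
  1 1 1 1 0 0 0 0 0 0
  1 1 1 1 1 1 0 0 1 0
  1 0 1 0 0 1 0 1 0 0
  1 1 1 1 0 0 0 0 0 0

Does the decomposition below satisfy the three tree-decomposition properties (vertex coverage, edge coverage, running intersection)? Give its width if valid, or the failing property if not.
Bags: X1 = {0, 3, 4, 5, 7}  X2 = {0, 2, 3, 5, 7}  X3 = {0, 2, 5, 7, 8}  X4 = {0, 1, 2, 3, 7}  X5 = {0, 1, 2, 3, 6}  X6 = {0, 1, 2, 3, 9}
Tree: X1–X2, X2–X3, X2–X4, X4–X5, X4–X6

Yes; width 4.

Vertex coverage: the bags together contain {0, 1, 2, 3, 4, 5, 6, 7, 8, 9}, the full vertex set. Edge coverage: each edge of G has both endpoints in at least one bag. Running intersection: for every vertex, the bags containing it form a connected subtree. All three properties hold, so this is a valid tree decomposition of width max|bag| − 1 = 4, and hence tw(G) ≤ 4.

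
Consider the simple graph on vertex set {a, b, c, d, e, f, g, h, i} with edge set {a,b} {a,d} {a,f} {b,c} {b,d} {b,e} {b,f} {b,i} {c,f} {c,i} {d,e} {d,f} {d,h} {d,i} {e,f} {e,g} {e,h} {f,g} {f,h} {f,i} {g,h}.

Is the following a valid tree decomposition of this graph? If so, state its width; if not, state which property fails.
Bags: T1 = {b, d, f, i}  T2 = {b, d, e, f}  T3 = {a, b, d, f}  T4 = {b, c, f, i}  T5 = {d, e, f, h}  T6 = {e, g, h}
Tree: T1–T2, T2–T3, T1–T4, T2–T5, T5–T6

No — edge (f,g) lies in no bag.

A tree decomposition must satisfy three properties: every vertex lies in some bag; for every edge, both endpoints lie together in some bag; and for every vertex, the bags containing it form a connected subtree. Here edge (f,g) lies in no bag, so the decomposition is invalid.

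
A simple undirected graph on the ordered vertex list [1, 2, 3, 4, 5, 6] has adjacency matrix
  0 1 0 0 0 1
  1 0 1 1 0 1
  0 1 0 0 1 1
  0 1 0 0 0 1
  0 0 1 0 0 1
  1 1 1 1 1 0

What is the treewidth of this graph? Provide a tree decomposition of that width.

Treewidth 2.
Bags: B1 = {3, 5, 6}  B2 = {2, 3, 6}  B3 = {1, 2, 6}  B4 = {2, 4, 6}
Tree: B1–B2, B2–B3, B2–B4

The largest bag has 3 vertices, giving width 2; this decomposition certifies tw(G) ≤ 2. On the other hand G contains the 3-clique {1, 2, 6}. A clique must lie in a single bag of any decomposition, so no decomposition can have width below 2. The upper and lower bounds meet at 2, so that is the treewidth.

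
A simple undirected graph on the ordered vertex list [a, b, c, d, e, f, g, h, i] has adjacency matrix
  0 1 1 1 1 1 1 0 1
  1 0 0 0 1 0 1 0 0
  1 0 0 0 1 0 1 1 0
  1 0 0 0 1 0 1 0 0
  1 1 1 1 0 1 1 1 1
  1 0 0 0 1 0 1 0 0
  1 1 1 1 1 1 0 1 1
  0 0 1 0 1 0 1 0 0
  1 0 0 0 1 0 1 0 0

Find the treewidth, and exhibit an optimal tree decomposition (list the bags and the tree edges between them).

Treewidth 3.
One such decomposition:
Bags: B1 = {a, c, e, g}  B2 = {a, e, g, i}  B3 = {a, d, e, g}  B4 = {a, e, f, g}  B5 = {c, e, g, h}  B6 = {a, b, e, g}
Tree: B1–B2, B2–B3, B1–B4, B1–B5, B4–B6

Every bag has size at most 4, so the width is 4 − 1 = 3 and tw(G) ≤ 3. On the other hand G contains the 4-clique {c, e, g, h}. A clique must lie in a single bag of any decomposition, so no decomposition can have width below 3. Hence tw(G) = 3 exactly.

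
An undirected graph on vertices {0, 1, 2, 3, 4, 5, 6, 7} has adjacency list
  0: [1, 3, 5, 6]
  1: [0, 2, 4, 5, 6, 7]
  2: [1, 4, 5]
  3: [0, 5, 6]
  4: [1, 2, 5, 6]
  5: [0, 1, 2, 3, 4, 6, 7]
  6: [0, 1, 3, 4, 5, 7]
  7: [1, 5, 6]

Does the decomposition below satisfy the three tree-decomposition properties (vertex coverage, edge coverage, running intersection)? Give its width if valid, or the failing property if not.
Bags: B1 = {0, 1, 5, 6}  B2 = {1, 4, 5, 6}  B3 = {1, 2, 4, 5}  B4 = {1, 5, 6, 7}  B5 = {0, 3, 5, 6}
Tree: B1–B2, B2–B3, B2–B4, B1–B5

Checking the three conditions: (i) the bags cover all of {0, 1, 2, 3, 4, 5, 6, 7}; (ii) for each edge, some bag contains both endpoints; (iii) the bags containing any fixed vertex form a subtree. All hold, so the decomposition is valid with width 4 − 1 = 3.

Yes; width 3.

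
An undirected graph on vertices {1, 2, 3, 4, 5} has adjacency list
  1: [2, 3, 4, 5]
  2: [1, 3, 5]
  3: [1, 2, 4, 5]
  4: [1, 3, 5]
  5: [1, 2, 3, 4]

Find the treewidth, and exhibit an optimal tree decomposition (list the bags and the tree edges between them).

The largest bag has 4 vertices, giving width 3; this decomposition certifies tw(G) ≤ 3. On the other hand G contains the 4-clique {1, 2, 3, 5}. A clique must lie in a single bag of any decomposition, so no decomposition can have width below 3. The upper and lower bounds meet at 3, so that is the treewidth.

Treewidth 3.
One such decomposition:
Bags: B1 = {1, 2, 3, 5}  B2 = {1, 3, 4, 5}
Tree: B1–B2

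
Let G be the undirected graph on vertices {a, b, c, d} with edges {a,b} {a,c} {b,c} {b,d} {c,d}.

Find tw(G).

A width-2 tree decomposition is:
Bags: B1 = {b, c, d}  B2 = {a, b, c}
Tree: B1–B2
Every bag has size at most 3, so the width is 3 − 1 = 2 and tw(G) ≤ 2. For the lower bound, the 3 vertices {b, c, d} are pairwise adjacent, and any tree decomposition puts a clique entirely inside one bag — forcing width ≥ 2. The upper and lower bounds meet at 2, so that is the treewidth.

2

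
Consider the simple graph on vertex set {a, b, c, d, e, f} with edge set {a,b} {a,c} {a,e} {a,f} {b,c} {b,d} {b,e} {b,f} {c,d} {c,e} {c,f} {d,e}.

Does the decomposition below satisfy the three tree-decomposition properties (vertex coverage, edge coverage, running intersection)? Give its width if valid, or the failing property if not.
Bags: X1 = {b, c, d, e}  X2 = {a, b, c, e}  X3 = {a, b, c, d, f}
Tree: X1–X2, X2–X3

No — bags containing vertex d are not connected in the tree.

A tree decomposition must satisfy three properties: every vertex lies in some bag; for every edge, both endpoints lie together in some bag; and for every vertex, the bags containing it form a connected subtree. Here bags containing vertex d are not connected in the tree, so the decomposition is invalid.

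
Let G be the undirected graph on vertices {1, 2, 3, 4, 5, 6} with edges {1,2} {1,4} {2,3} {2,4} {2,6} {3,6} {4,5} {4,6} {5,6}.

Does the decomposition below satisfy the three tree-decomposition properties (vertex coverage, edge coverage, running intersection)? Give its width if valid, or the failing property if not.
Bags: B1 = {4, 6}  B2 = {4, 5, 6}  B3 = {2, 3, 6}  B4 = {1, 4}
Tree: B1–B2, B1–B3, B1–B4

A tree decomposition must satisfy three properties: every vertex lies in some bag; for every edge, both endpoints lie together in some bag; and for every vertex, the bags containing it form a connected subtree. Here edge (2,4) lies in no bag, so the decomposition is invalid.

No — edge (2,4) lies in no bag.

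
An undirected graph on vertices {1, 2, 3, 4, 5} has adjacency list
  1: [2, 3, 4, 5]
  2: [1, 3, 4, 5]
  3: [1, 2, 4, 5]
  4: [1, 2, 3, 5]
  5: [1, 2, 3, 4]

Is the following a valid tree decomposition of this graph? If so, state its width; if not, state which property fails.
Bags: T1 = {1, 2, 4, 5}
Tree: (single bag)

No — vertex 3 appears in no bag.

A tree decomposition must satisfy three properties: every vertex lies in some bag; for every edge, both endpoints lie together in some bag; and for every vertex, the bags containing it form a connected subtree. Here vertex 3 appears in no bag, so the decomposition is invalid.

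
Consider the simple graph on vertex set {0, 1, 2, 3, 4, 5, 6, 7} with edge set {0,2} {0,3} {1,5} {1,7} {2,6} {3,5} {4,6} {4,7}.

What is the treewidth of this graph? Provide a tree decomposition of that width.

The largest bag has 3 vertices, giving width 2; this decomposition certifies tw(G) ≤ 2. Since 1–7–4–6–2–0–3–5–1 is a cycle in G, G is not acyclic. Forests are exactly the graphs of treewidth ≤ 1, so tw(G) ≥ 2. Therefore the treewidth is 2.

Treewidth 2.
One optimal decomposition is:
Bags: B1 = {1, 4, 7}  B2 = {1, 4, 6}  B3 = {1, 2, 6}  B4 = {0, 1, 2}  B5 = {0, 1, 3}  B6 = {1, 3, 5}
Tree: B1–B2, B2–B3, B3–B4, B4–B5, B5–B6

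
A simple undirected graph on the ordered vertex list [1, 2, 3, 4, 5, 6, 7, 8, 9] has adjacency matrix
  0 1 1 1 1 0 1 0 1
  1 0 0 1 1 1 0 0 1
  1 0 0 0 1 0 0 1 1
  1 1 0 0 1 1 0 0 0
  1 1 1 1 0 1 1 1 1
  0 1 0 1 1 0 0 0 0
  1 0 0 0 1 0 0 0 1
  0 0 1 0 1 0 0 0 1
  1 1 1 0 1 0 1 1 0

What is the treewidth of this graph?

A width-3 tree decomposition is:
Bags: B1 = {1, 2, 4, 5}  B2 = {1, 2, 5, 9}  B3 = {1, 3, 5, 9}  B4 = {1, 5, 7, 9}  B5 = {2, 4, 5, 6}  B6 = {3, 5, 8, 9}
Tree: B1–B2, B2–B3, B2–B4, B1–B5, B3–B6
Every bag has size at most 4, so the width is 4 − 1 = 3 and tw(G) ≤ 3. For the lower bound, the 4 vertices {3, 5, 8, 9} are pairwise adjacent, and any tree decomposition puts a clique entirely inside one bag — forcing width ≥ 3. Therefore the treewidth is 3.

3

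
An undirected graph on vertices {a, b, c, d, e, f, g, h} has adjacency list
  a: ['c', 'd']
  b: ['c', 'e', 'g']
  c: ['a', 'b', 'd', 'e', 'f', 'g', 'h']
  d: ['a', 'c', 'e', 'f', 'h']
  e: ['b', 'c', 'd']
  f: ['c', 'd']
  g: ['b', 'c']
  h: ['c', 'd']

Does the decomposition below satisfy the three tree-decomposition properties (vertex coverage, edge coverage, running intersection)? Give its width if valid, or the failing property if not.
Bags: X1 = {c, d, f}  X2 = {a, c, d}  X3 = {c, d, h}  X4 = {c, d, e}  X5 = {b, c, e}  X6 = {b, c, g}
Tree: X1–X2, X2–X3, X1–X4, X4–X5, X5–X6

Vertex coverage: the bags together contain {a, b, c, d, e, f, g, h}, the full vertex set. Edge coverage: each edge of G has both endpoints in at least one bag. Running intersection: for every vertex, the bags containing it form a connected subtree. All three properties hold, so this is a valid tree decomposition of width max|bag| − 1 = 2, and hence tw(G) ≤ 2.

Yes; width 2.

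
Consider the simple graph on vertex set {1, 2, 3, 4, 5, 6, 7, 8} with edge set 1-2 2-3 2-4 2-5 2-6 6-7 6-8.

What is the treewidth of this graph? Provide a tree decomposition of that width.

Each bag holds 2 vertices, so the decomposition has width 1, which upper-bounds the treewidth. Since G has at least one edge (e.g. 7–6), it is not an edgeless graph, so tw(G) ≥ 1. Combining the bounds, tw(G) = 1.

Treewidth 1.
One such decomposition:
Bags: B1 = {6, 7}  B2 = {6, 8}  B3 = {2, 6}  B4 = {1, 2}  B5 = {2, 3}  B6 = {2, 4}  B7 = {2, 5}
Tree: B1–B2, B1–B3, B3–B4, B4–B5, B3–B6, B3–B7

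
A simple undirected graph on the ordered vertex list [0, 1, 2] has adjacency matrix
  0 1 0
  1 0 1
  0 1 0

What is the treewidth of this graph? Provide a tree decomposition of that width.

Treewidth 1.
Bags: B1 = {1, 2}  B2 = {0, 1}
Tree: B1–B2

Every bag has size at most 2, so the width is 2 − 1 = 1 and tw(G) ≤ 1. Any graph with an edge has treewidth ≥ 1, and G has the edge 1–2. Therefore the treewidth is 1.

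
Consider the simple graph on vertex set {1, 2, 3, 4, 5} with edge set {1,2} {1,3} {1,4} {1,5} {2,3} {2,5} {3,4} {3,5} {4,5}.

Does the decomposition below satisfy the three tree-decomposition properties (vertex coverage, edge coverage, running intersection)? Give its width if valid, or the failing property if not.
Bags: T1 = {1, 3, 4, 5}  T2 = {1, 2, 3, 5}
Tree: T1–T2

Yes; width 3.

Every vertex of G appears in some bag (union = {1, 2, 3, 4, 5}); every edge is covered by a bag; and for each vertex v the set of bags containing v is connected in the bag tree. The decomposition is therefore valid. The largest bag has 4 vertices, so the width is 3.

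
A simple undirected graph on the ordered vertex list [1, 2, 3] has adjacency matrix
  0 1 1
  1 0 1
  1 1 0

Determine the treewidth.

2

A width-2 tree decomposition is:
Bags: B1 = {1, 2, 3}
Tree: (single bag)
With just one bag of size 3, the width is 3 − 1 = 2, so tw(G) ≤ 2. For the lower bound, the 3 vertices {1, 2, 3} are pairwise adjacent, and any tree decomposition puts a clique entirely inside one bag — forcing width ≥ 2. The upper and lower bounds meet at 2, so that is the treewidth.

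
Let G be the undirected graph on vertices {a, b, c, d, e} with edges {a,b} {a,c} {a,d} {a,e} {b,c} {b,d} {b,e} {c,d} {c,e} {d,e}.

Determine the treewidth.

A width-4 tree decomposition is:
Bags: B1 = {a, b, c, d, e}
Tree: (single bag)
With just one bag of size 5, the width is 5 − 1 = 4, so tw(G) ≤ 4. On the other hand G contains the 5-clique {a, b, c, d, e}. A clique must lie in a single bag of any decomposition, so no decomposition can have width below 4. Hence tw(G) = 4 exactly.

4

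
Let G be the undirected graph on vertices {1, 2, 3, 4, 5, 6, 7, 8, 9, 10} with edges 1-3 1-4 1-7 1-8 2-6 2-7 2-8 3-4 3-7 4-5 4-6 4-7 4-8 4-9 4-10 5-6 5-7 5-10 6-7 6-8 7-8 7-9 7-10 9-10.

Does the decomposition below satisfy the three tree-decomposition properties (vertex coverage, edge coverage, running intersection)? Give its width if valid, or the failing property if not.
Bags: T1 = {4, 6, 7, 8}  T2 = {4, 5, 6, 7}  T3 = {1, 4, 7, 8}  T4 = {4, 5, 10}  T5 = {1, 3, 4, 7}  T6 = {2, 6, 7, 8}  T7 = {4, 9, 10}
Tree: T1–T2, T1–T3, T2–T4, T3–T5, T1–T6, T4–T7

A tree decomposition must satisfy three properties: every vertex lies in some bag; for every edge, both endpoints lie together in some bag; and for every vertex, the bags containing it form a connected subtree. Here edge (7,10) lies in no bag, so the decomposition is invalid.

No — edge (7,10) lies in no bag.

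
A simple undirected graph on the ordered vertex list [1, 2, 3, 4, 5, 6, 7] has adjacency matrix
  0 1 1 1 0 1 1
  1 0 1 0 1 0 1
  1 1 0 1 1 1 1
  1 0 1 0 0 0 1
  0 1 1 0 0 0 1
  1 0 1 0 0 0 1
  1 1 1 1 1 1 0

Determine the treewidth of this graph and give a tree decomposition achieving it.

Each bag holds 4 vertices, so the decomposition has width 3, which upper-bounds the treewidth. On the other hand G contains the 4-clique {1, 2, 3, 7}. A clique must lie in a single bag of any decomposition, so no decomposition can have width below 3. The upper and lower bounds meet at 3, so that is the treewidth.

Treewidth 3.
One such decomposition:
Bags: B1 = {1, 2, 3, 7}  B2 = {1, 3, 4, 7}  B3 = {2, 3, 5, 7}  B4 = {1, 3, 6, 7}
Tree: B1–B2, B1–B3, B1–B4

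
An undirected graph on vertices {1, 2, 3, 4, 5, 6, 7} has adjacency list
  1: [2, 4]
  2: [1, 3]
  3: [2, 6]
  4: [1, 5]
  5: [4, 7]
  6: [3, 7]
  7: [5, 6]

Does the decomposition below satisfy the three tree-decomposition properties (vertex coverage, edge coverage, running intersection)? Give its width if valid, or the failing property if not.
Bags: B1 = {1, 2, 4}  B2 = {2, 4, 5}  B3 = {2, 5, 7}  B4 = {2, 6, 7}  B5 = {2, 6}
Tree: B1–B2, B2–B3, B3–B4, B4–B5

No — vertex 3 appears in no bag.

A tree decomposition must satisfy three properties: every vertex lies in some bag; for every edge, both endpoints lie together in some bag; and for every vertex, the bags containing it form a connected subtree. Here vertex 3 appears in no bag, so the decomposition is invalid.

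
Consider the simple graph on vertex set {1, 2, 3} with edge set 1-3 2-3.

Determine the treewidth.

A width-1 tree decomposition is:
Bags: B1 = {2, 3}  B2 = {1, 3}
Tree: B1–B2
Every bag has size at most 2, so the width is 2 − 1 = 1 and tw(G) ≤ 1. Since G has at least one edge (e.g. 2–3), it is not an edgeless graph, so tw(G) ≥ 1. Therefore the treewidth is 1.

1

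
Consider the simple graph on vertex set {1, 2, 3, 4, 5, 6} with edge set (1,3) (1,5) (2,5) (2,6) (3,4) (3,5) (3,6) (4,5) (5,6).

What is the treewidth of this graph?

A width-2 tree decomposition is:
Bags: B1 = {3, 5, 6}  B2 = {1, 3, 5}  B3 = {3, 4, 5}  B4 = {2, 5, 6}
Tree: B1–B2, B2–B3, B1–B4
Each bag holds 3 vertices, so the decomposition has width 2, which upper-bounds the treewidth. On the other hand G contains the 3-clique {2, 5, 6}. A clique must lie in a single bag of any decomposition, so no decomposition can have width below 2. Hence tw(G) = 2 exactly.

2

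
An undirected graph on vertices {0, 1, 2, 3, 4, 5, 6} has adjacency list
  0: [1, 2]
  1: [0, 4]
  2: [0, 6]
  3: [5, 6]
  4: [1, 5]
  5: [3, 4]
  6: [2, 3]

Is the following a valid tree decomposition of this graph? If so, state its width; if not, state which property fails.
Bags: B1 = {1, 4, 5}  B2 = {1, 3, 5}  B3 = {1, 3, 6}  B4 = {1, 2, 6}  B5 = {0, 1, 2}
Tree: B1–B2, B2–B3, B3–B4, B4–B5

Vertex coverage: the bags together contain {0, 1, 2, 3, 4, 5, 6}, the full vertex set. Edge coverage: each edge of G has both endpoints in at least one bag. Running intersection: for every vertex, the bags containing it form a connected subtree. All three properties hold, so this is a valid tree decomposition of width max|bag| − 1 = 2, and hence tw(G) ≤ 2.

Yes; width 2.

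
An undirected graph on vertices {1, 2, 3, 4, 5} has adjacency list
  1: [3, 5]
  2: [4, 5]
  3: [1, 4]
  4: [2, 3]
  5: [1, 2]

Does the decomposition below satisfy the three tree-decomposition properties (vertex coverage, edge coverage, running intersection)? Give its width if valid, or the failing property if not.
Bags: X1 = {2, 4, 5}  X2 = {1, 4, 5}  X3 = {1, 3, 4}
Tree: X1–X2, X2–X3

Yes; width 2.

Checking the three conditions: (i) the bags cover all of {1, 2, 3, 4, 5}; (ii) for each edge, some bag contains both endpoints; (iii) the bags containing any fixed vertex form a subtree. All hold, so the decomposition is valid with width 3 − 1 = 2.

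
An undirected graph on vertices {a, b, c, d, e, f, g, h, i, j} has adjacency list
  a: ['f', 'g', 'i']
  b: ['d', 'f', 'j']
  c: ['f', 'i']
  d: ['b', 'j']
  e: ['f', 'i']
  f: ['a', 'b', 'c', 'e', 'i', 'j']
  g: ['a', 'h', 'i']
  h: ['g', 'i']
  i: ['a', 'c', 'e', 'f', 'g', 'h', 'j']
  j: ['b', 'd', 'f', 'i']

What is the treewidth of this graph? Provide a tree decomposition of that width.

Every bag has size at most 3, so the width is 3 − 1 = 2 and tw(G) ≤ 2. On the other hand G contains the 3-clique {b, d, j}. A clique must lie in a single bag of any decomposition, so no decomposition can have width below 2. Hence tw(G) = 2 exactly.

Treewidth 2.
One such decomposition:
Bags: B1 = {a, f, i}  B2 = {c, f, i}  B3 = {e, f, i}  B4 = {a, g, i}  B5 = {g, h, i}  B6 = {f, i, j}  B7 = {b, f, j}  B8 = {b, d, j}
Tree: B1–B2, B1–B3, B1–B4, B4–B5, B3–B6, B6–B7, B7–B8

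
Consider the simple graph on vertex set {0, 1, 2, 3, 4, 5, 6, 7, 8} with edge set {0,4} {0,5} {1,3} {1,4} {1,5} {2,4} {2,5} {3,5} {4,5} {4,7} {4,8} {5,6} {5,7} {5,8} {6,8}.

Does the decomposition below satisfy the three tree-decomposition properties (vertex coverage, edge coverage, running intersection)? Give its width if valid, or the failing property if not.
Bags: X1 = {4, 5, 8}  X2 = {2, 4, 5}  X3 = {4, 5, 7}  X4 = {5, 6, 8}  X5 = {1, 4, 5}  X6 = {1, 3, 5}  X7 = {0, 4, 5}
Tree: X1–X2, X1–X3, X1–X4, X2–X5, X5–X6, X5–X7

Every vertex of G appears in some bag (union = {0, 1, 2, 3, 4, 5, 6, 7, 8}); every edge is covered by a bag; and for each vertex v the set of bags containing v is connected in the bag tree. The decomposition is therefore valid. The largest bag has 3 vertices, so the width is 2.

Yes; width 2.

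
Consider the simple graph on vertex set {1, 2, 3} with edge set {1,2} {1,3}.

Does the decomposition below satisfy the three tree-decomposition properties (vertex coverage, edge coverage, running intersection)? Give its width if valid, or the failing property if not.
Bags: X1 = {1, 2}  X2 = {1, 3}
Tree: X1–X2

Yes; width 1.

Every vertex of G appears in some bag (union = {1, 2, 3}); every edge is covered by a bag; and for each vertex v the set of bags containing v is connected in the bag tree. The decomposition is therefore valid. The largest bag has 2 vertices, so the width is 1.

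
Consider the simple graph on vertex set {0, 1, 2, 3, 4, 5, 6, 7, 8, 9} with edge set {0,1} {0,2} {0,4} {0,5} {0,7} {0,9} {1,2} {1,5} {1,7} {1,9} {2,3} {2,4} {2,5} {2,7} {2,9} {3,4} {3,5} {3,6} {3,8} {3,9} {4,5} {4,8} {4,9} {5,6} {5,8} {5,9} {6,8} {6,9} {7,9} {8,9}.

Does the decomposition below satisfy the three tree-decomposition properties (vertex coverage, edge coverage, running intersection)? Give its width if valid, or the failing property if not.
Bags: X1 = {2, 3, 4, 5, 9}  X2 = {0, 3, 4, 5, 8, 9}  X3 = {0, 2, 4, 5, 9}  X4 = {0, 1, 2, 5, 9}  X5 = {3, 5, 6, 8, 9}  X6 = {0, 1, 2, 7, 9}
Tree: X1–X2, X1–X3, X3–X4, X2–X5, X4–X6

No — bags containing vertex 0 are not connected in the tree.

A tree decomposition must satisfy three properties: every vertex lies in some bag; for every edge, both endpoints lie together in some bag; and for every vertex, the bags containing it form a connected subtree. Here bags containing vertex 0 are not connected in the tree, so the decomposition is invalid.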